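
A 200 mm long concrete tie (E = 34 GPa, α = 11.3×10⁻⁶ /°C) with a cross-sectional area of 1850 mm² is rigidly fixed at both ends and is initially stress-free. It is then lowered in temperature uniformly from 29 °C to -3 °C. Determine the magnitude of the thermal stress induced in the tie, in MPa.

σ ≈ 12.3 MPa (tensile)

The supports are rigid, so the total axial strain is zero. The restrained thermal strain is ε = αΔT = 11.3×10⁻⁶ × 32 = 361.6×10⁻⁶.
σ = EαΔT = 34×10³ × 11.3×10⁻⁶ × 32 = 12.29 MPa (tensile; the tie is trying to contract).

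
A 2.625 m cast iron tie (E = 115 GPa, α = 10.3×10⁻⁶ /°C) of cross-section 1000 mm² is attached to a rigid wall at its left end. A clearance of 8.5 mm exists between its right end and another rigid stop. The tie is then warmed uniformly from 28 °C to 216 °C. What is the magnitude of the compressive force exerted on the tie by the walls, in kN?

Free thermal elongation = αΔT L = 10.3×10⁻⁶ × 188 × 2625 = 5.083 mm.
Since δ_free = 5.08 mm is less than the 8.5 mm gap, the tie never touches the wall. No axial force develops.

P ≈ 0 kN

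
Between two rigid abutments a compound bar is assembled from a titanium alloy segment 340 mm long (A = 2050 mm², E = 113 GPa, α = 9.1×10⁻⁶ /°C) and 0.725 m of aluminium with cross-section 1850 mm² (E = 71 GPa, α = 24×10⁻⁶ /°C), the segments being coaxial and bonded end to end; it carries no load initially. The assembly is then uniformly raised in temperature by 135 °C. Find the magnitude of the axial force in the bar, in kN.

Free thermal expansion of the whole bar: Σ αᵢΔT Lᵢ = 9.1×10⁻⁶×135×340 + 24×10⁻⁶×135×725 = 2.767 mm.
The rigid supports impose zero overall length change; the single axial force P common to all segments must satisfy P Σ Lᵢ/(AᵢEᵢ) = δ_free.
The series flexibility is Σ Lᵢ/(AᵢEᵢ) = 340/(2050×113×10³) + 725/(1850×71×10³) = 6.987×10⁻⁶ mm/N.
P = 2.767 / 6.987×10⁻⁶ = 396000 N = 396 kN, compressive.

P ≈ 396 kN (compressive)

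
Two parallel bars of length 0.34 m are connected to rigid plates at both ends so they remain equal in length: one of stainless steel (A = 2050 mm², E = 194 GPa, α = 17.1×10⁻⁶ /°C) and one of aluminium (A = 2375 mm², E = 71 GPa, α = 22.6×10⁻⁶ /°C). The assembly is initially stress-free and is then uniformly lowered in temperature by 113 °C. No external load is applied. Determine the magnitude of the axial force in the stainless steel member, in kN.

Equilibrium of a rigid end plate with no external load gives equal and opposite internal forces ±P in the two members. Since α_{aluminium} > α_{stainless steel}, cooling drives the aluminium into tension and the stainless steel into compression.
Setting the final lengths equal and cancelling L: (α₁ − α₂)ΔT = P/(A₁E₁) + P/(A₂E₂).
|α₁ − α₂|·ΔT = 5.5×10⁻⁶ × 113 = 0.0006215.
1/(A₁E₁) + 1/(A₂E₂) = 1/(2050×194×10³) + 1/(2375×71×10³) = 8.445×10⁻⁹ N⁻¹.
So P = 0.0006215 / 8.445×10⁻⁹ = 73.6 kN.

P ≈ 73.6 kN (compressive in the stainless steel)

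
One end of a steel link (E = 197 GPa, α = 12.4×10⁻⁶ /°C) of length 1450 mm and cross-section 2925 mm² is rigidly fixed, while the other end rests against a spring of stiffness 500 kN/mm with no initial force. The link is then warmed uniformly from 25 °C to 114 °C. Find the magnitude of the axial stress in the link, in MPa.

σ ≈ 121 MPa (compressive)

Free thermal expansion: δ_free = αΔT L = 12.4×10⁻⁶ × 89 × 1450 = 1.6 mm.
With a force P in the spring, the elastic change of the link is PL/(AE) and that of the spring is P/k; compatibility requires their sum to equal δ_free.
P [ L/(AE) + 1/k ] = δ_free → P [ 1450/(2925×197×10³) + 1/(500×10³) ] = 1.6.
P = 1.6 / 4.516×10⁻⁶ = 354300 N.
σ = P/A = 354300/2925 = 121.1 MPa.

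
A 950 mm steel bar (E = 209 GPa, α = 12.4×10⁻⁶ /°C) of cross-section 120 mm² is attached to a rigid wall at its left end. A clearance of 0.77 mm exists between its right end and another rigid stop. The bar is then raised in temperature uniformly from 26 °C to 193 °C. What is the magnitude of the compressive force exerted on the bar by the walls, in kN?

Unrestrained expansion: δ_free = αΔT L = 12.4×10⁻⁶ × 167 × 950 = 1.967 mm.
After closing the 0.77 mm clearance, 1.967 − 0.77 = 1.197 mm of expansion remains to be suppressed by the wall.
That suppressed elongation corresponds to σ = E·Δ/L = 209×10³ × 1.197/950 = 263.4 MPa.
Force on the wall = σA = 263.4 × 120 mm² = 31.61 kN.

P ≈ 31.6 kN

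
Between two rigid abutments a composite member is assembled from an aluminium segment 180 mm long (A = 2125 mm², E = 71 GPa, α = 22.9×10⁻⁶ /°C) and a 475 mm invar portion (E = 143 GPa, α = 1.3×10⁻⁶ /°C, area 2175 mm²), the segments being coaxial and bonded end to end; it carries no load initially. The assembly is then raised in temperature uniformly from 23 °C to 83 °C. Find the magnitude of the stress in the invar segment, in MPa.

σ ≈ 48.1 MPa (compressive)

If the supports were absent, the total length change would be Σ αᵢΔT Lᵢ = 22.9×10⁻⁶×60×180 + 1.3×10⁻⁶×60×475 = 0.2844 mm.
Since the ends are fixed, an axial force P builds up, equal in every segment, with P · Σ Lᵢ/(AᵢEᵢ) = δ_free.
The series flexibility is Σ Lᵢ/(AᵢEᵢ) = 180/(2125×71×10³) + 475/(2175×143×10³) = 2.72×10⁻⁶ mm/N.
So P = 0.2844 / 2.72×10⁻⁶ = 104.5 kN, compressive.
σ_{invar} = P / A = 104500 / 2175 = 48.06 MPa.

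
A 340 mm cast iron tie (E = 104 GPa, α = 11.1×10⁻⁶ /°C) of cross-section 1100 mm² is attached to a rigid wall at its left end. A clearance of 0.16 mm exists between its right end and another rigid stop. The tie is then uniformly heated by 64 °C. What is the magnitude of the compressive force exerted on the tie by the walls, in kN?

Unrestrained expansion: δ_free = αΔT L = 11.1×10⁻⁶ × 64 × 340 = 0.2415 mm.
After closing the 0.16 mm clearance, 0.2415 − 0.16 = 0.08154 mm of expansion remains to be suppressed by the wall.
So σ = E(δ_free − g)/L = 104×10³ × 0.08154/340 = 24.94 MPa.
P = σA = 24.94 × 1100 = 27.43 kN.

P ≈ 27.4 kN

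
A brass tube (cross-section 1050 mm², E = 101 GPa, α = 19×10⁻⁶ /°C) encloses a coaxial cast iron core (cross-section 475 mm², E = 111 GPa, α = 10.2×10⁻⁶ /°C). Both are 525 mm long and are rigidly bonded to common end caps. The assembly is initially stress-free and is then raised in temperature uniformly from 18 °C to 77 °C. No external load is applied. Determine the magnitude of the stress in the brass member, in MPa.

σ ≈ 17.4 MPa (compressive)

The brass has the larger α, so on heating it would change length more than the cast iron if both were free. The rigid plates force a common final length, so the brass is put into compression and the cast iron into tension, with equal and opposite forces P (no external load).
Equating the net (thermal + elastic) strains gives |α₁ − α₂|·ΔT = P·[1/(A₁E₁) + 1/(A₂E₂)].
|α₁ − α₂|·ΔT = 8.8×10⁻⁶ × 59 = 0.0005192.
1/(A₁E₁) + 1/(A₂E₂) = 1/(1050×101×10³) + 1/(475×111×10³) = 2.84×10⁻⁸ N⁻¹.
P = 0.0005192 / 2.84×10⁻⁸ = 18280 N = 18.28 kN.
σ_{brass} = P/A₁ = 18280/1050 = 17.41 MPa, compressive.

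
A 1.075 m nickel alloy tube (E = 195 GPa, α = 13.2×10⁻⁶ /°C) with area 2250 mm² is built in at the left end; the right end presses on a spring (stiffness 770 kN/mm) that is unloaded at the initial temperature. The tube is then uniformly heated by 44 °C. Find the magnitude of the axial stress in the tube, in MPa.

σ ≈ 74 MPa (compressive)

If the spring were absent the tube would lengthen by αΔT L = 13.2×10⁻⁶ × 44 × 1075 = 0.6244 mm.
With a force P in the spring, the elastic change of the tube is PL/(AE) and that of the spring is P/k; compatibility requires their sum to equal δ_free.
P [ L/(AE) + 1/k ] = δ_free → P [ 1075/(2250×195×10³) + 1/(770×10³) ] = 0.6244.
P = 0.6244 / 3.749×10⁻⁶ = 166500 N.
σ = P/A = 166500/2250 = 74.02 MPa.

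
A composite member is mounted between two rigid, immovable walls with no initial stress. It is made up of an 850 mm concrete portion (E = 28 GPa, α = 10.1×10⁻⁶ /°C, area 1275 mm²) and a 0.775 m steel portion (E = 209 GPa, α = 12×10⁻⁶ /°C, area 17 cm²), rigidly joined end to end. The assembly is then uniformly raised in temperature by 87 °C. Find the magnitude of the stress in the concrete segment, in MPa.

Free thermal expansion of the whole bar: Σ αᵢΔT Lᵢ = 10.1×10⁻⁶×87×850 + 12×10⁻⁶×87×775 = 1.556 mm.
Since the ends are fixed, an axial force P builds up, equal in every segment, with P · Σ Lᵢ/(AᵢEᵢ) = δ_free.
Σ Lᵢ/(AᵢEᵢ) = 850/(1275×28×10³) + 775/(1700×209×10³) = 2.599×10⁻⁵ mm/N.
Hence P = δ_free / Σ(L/AE) = 1.556/2.599×10⁻⁵ = 59.87 kN (compressive).
σ_{concrete} = P / A = 59870 / 1275 = 46.95 MPa.

σ ≈ 47 MPa (compressive)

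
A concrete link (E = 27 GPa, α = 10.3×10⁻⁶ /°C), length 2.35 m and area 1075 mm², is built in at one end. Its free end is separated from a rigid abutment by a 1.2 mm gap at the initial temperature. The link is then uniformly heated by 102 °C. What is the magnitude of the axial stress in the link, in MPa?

If the wall were absent the link would grow by αΔT L = 10.3×10⁻⁶ × 102 × 2350 = 2.469 mm.
The gap closes (δ_free > 1.2 mm) and the wall then resists a further 2.469 − 1.2 = 1.269 mm of expansion.
So σ = E(δ_free − g)/L = 27×10³ × 1.269/2350 = 14.58 MPa.

σ ≈ 14.6 MPa (compressive)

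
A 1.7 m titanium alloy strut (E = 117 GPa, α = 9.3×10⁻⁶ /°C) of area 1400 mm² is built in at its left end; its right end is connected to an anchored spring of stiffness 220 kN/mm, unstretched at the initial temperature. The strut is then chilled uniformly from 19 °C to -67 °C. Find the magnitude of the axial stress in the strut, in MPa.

σ ≈ 65.1 MPa (tensile)

The unrestrained thermal change is αΔT L = 9.3×10⁻⁶ × 86 × 1700 = 1.36 mm.
Let P be the tensile force in the spring. The strut extends elastically by PL/(AE) and the spring stretches by P/k; together these equal δ_free.
P [ L/(AE) + 1/k ] = δ_free → P [ 1700/(1400×117×10³) + 1/(220×10³) ] = 1.36.
P = 1.36 / 1.492×10⁻⁵ = 91110 N.
σ = P/A = 91110/1400 = 65.08 MPa.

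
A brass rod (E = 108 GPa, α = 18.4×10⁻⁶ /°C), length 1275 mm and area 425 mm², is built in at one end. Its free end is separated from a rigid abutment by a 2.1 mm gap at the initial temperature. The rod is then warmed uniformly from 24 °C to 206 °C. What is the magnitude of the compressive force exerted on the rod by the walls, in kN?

P ≈ 78.1 kN

Free thermal elongation = αΔT L = 18.4×10⁻⁶ × 182 × 1275 = 4.27 mm.
After closing the 2.1 mm clearance, 4.27 − 2.1 = 2.17 mm of expansion remains to be suppressed by the wall.
Compatibility: PL/(AE) = 2.17 mm, so σ = P/A = E × (2.17/1275) = 183.8 MPa.
Force on the wall = σA = 183.8 × 425 mm² = 78.11 kN.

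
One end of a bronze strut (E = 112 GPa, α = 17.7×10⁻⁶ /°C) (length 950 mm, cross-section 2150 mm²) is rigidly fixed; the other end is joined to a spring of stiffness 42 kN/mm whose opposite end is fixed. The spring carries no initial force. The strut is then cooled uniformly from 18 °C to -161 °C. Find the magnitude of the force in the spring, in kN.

If the spring were absent the strut would shorten by αΔT L = 17.7×10⁻⁶ × 179 × 950 = 3.01 mm.
Let P be the tensile force in the spring. The strut extends elastically by PL/(AE) and the spring stretches by P/k; together these equal δ_free.
P [ L/(AE) + 1/k ] = δ_free → P [ 950/(2150×112×10³) + 1/(42×10³) ] = 3.01.
P = 3.01 / 2.775×10⁻⁵ = 108400 N.

P ≈ 108 kN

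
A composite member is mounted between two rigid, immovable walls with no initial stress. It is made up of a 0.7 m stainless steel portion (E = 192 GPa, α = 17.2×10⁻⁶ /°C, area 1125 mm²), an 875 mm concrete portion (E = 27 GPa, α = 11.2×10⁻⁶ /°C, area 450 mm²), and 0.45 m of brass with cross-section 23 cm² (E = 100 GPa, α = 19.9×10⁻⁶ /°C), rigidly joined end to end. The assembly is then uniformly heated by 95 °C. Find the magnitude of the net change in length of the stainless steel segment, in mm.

|ΔL| ≈ 1.02 mm

With the walls removed the bar would change length by δ_free = Σ αᵢΔT Lᵢ = 17.2×10⁻⁶×95×700 + 11.2×10⁻⁶×95×875 + 19.9×10⁻⁶×95×450 = 2.926 mm.
Since the ends are fixed, an axial force P builds up, equal in every segment, with P · Σ Lᵢ/(AᵢEᵢ) = δ_free.
Σ Lᵢ/(AᵢEᵢ) = 700/(1125×192×10³) + 875/(450×27×10³) + 450/(2300×100×10³) = 7.721×10⁻⁵ mm/N.
P = 2.926 / 7.721×10⁻⁵ = 37890 N = 37.89 kN, compressive.
For the stainless steel segment, free thermal change = 17.2×10⁻⁶×95×700 = 1.144 mm and elastic change from P = 37890×700/(1125×192×10³) = 0.1228 mm; these oppose, so the net change is 1.02 mm (segment lengthens).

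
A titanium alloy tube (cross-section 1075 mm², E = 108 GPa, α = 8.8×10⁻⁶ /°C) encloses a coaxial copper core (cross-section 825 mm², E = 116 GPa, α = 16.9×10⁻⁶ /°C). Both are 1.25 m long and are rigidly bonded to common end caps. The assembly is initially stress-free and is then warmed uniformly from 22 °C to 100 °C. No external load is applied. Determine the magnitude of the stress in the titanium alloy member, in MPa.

The copper has the larger α, so on heating it would change length more than the titanium alloy if both were free. The rigid plates force a common final length, so the copper is put into compression and the titanium alloy into tension, with equal and opposite forces P (no external load).
Setting the final lengths equal and cancelling L: (α₁ − α₂)ΔT = P/(A₁E₁) + P/(A₂E₂).
|α₁ − α₂|·ΔT = 8.1×10⁻⁶ × 78 = 0.0006318.
1/(A₁E₁) + 1/(A₂E₂) = 1/(1075×108×10³) + 1/(825×116×10³) = 1.906×10⁻⁸ N⁻¹.
So P = 0.0006318 / 1.906×10⁻⁸ = 33.14 kN.
σ_{titanium alloy} = P/A₁ = 33140/1075 = 30.83 MPa, tensile.

σ ≈ 30.8 MPa (tensile)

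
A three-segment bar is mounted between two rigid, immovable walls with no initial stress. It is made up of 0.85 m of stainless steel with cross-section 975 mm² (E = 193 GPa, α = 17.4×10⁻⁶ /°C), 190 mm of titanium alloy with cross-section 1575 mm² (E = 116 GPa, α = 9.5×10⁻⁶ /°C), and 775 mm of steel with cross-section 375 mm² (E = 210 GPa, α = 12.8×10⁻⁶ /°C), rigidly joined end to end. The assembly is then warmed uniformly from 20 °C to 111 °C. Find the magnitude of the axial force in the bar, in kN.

With the walls removed the bar would change length by δ_free = Σ αᵢΔT Lᵢ = 17.4×10⁻⁶×91×850 + 9.5×10⁻⁶×91×190 + 12.8×10⁻⁶×91×775 = 2.413 mm.
The walls prevent any net length change, so an axial force P (same in every segment) develops. Compatibility: P · Σ Lᵢ/(AᵢEᵢ) = δ_free.
Σ Lᵢ/(AᵢEᵢ) = 850/(975×193×10³) + 190/(1575×116×10³) + 775/(375×210×10³) = 1.54×10⁻⁵ mm/N.
So P = 2.413 / 1.54×10⁻⁵ = 156.7 kN, compressive.

P ≈ 157 kN (compressive)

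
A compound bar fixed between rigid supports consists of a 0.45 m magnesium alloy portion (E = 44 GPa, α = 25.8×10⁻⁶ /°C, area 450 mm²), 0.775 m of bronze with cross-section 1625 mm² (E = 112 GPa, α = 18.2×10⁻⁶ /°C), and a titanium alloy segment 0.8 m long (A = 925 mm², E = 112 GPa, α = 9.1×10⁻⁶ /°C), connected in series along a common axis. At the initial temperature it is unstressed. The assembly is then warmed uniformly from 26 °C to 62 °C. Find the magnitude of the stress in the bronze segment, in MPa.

With the walls removed the bar would change length by δ_free = Σ αᵢΔT Lᵢ = 25.8×10⁻⁶×36×450 + 18.2×10⁻⁶×36×775 + 9.1×10⁻⁶×36×800 = 1.188 mm.
Since the ends are fixed, an axial force P builds up, equal in every segment, with P · Σ Lᵢ/(AᵢEᵢ) = δ_free.
The series flexibility is Σ Lᵢ/(AᵢEᵢ) = 450/(450×44×10³) + 775/(1625×112×10³) + 800/(925×112×10³) = 3.471×10⁻⁵ mm/N.
So P = 1.188 / 3.471×10⁻⁵ = 34.22 kN, compressive.
σ_{bronze} = P / A = 34220 / 1625 = 21.06 MPa.

σ ≈ 21.1 MPa (compressive)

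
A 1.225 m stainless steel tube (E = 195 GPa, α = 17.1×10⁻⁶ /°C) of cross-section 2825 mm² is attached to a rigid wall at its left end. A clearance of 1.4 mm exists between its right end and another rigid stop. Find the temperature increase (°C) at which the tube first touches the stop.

ΔT ≈ 66.8 °C

The gap closes when αΔT L = 1.4 mm, since the tube is still unstressed at that instant.
ΔT = 1.4 / (17.1×10⁻⁶ × 1225) = 66.83 °C.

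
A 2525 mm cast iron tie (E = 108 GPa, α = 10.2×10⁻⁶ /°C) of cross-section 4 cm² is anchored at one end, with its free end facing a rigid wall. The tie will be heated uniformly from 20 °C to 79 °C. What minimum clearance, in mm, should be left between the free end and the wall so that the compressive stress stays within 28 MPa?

Free expansion if unrestrained: δ_free = αΔT L = 10.2×10⁻⁶ × 59 × 2525 = 1.52 mm.
At the allowable stress the elastic shortening the wall may impose is σL/E = 28 × 2525 / (108×10³) = 0.6546 mm.
So the gap has to take up the difference, g_min = δ_free − σL/E = 1.52 − 0.6546 = 0.8649 mm.

g ≈ 0.865 mm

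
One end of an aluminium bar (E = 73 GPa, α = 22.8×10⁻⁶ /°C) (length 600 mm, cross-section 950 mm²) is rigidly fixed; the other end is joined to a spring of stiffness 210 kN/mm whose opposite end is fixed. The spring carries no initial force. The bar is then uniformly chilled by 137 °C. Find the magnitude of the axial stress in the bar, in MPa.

σ ≈ 147 MPa (tensile)

The unrestrained thermal change is αΔT L = 22.8×10⁻⁶ × 137 × 600 = 1.874 mm.
Let P be the tensile force in the spring. The bar extends elastically by PL/(AE) and the spring stretches by P/k; together these equal δ_free.
So P = δ_free / [L/(AE) + 1/k] = 1.874 / [ 600/(950×73×10³) + 1/(210×10³) ].
P = 1.874 / 1.341×10⁻⁵ = 139700 N.
σ = P/A = 139700/950 = 147.1 MPa.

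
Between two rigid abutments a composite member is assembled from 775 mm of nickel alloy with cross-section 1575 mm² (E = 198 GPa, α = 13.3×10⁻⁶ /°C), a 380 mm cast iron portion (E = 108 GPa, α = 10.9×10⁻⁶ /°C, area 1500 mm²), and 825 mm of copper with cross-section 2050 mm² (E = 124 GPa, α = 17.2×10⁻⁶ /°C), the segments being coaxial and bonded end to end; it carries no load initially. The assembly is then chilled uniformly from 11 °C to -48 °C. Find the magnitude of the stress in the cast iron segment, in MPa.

σ ≈ 139 MPa (tensile)

Free thermal contraction of the whole bar: Σ αᵢΔT Lᵢ = 13.3×10⁻⁶×59×775 + 10.9×10⁻⁶×59×380 + 17.2×10⁻⁶×59×825 = 1.69 mm.
Since the ends are fixed, an axial force P builds up, equal in every segment, with P · Σ Lᵢ/(AᵢEᵢ) = δ_free.
Σ Lᵢ/(AᵢEᵢ) = 775/(1575×198×10³) + 380/(1500×108×10³) + 825/(2050×124×10³) = 8.076×10⁻⁶ mm/N.
P = 1.69 / 8.076×10⁻⁶ = 209200 N = 209.2 kN, tensile.
σ_{cast iron} = P / A = 209200 / 1500 = 139.5 MPa.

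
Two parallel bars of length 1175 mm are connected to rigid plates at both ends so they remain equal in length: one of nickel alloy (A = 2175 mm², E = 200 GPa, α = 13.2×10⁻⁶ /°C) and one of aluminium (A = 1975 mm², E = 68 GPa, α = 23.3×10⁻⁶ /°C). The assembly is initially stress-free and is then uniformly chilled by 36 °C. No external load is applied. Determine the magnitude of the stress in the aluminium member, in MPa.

σ ≈ 18.9 MPa (tensile)

The aluminium has the larger α, so on cooling it would change length more than the nickel alloy if both were free. The rigid plates force a common final length, so the aluminium is put into tension and the nickel alloy into compression, with equal and opposite forces P (no external load).
Setting the final lengths equal and cancelling L: (α₁ − α₂)ΔT = P/(A₁E₁) + P/(A₂E₂).
|α₁ − α₂|·ΔT = 10.1×10⁻⁶ × 36 = 0.0003636.
1/(A₁E₁) + 1/(A₂E₂) = 1/(2175×200×10³) + 1/(1975×68×10³) = 9.745×10⁻⁹ N⁻¹.
So P = 0.0003636 / 9.745×10⁻⁹ = 37.31 kN.
σ_{aluminium} = P/A₂ = 37310/1975 = 18.89 MPa, tensile.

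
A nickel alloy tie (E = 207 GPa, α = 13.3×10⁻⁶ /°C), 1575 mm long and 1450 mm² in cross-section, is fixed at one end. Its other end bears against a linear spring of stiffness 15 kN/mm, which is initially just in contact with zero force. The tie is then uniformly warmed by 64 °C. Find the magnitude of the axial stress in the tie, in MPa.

The unrestrained thermal change is αΔT L = 13.3×10⁻⁶ × 64 × 1575 = 1.341 mm.
With a force P in the spring, the elastic change of the tie is PL/(AE) and that of the spring is P/k; compatibility requires their sum to equal δ_free.
P [ L/(AE) + 1/k ] = δ_free → P [ 1575/(1450×207×10³) + 1/(15×10³) ] = 1.341.
P = 1.341 / 7.191×10⁻⁵ = 18640 N.
σ = P/A = 18640/1450 = 12.86 MPa.

σ ≈ 12.9 MPa (compressive)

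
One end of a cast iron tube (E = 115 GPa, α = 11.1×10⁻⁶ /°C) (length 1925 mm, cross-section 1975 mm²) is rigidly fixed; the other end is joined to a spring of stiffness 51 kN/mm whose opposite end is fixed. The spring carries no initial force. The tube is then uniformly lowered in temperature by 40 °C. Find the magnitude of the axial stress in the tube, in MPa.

Free thermal contraction: δ_free = αΔT L = 11.1×10⁻⁶ × 40 × 1925 = 0.8547 mm.
With a force P in the spring, the elastic change of the tube is PL/(AE) and that of the spring is P/k; compatibility requires their sum to equal δ_free.
So P = δ_free / [L/(AE) + 1/k] = 0.8547 / [ 1925/(1975×115×10³) + 1/(51×10³) ].
P = 0.8547 / 2.808×10⁻⁵ = 30430 N.
σ = P/A = 30430/1975 = 15.41 MPa.

σ ≈ 15.4 MPa (tensile)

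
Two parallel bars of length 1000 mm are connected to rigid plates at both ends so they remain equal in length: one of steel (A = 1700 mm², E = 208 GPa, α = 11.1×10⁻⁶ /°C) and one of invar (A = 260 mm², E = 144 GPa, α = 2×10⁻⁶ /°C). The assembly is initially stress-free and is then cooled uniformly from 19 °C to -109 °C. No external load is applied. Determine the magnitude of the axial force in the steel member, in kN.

P ≈ 39.4 kN (tensile in the steel)

Equilibrium of a rigid end plate with no external load gives equal and opposite internal forces ±P in the two members. Since α_{steel} > α_{invar}, cooling drives the steel into tension and the invar into compression.
Compatibility of the two members (thermal + elastic change equal): (α₁ − α₂)ΔT = P·[1/(A₁E₁) + 1/(A₂E₂)].
|α₁ − α₂|·ΔT = 9.1×10⁻⁶ × 128 = 0.001165.
1/(A₁E₁) + 1/(A₂E₂) = 1/(1700×208×10³) + 1/(260×144×10³) = 2.954×10⁻⁸ N⁻¹.
P = 0.001165 / 2.954×10⁻⁸ = 39430 N = 39.43 kN.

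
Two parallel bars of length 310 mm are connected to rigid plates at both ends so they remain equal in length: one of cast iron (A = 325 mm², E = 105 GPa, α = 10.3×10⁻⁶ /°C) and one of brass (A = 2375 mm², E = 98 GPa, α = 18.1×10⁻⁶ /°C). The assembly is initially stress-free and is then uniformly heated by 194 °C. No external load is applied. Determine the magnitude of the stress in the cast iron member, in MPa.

σ ≈ 139 MPa (tensile)

The brass has the larger α, so on heating it would change length more than the cast iron if both were free. The rigid plates force a common final length, so the brass is put into compression and the cast iron into tension, with equal and opposite forces P (no external load).
Compatibility of the two members (thermal + elastic change equal): (α₁ − α₂)ΔT = P·[1/(A₁E₁) + 1/(A₂E₂)].
|α₁ − α₂|·ΔT = 7.8×10⁻⁶ × 194 = 0.001513.
1/(A₁E₁) + 1/(A₂E₂) = 1/(325×105×10³) + 1/(2375×98×10³) = 3.36×10⁻⁸ N⁻¹.
P = 0.001513 / 3.36×10⁻⁸ = 45040 N = 45.04 kN.
σ_{cast iron} = P/A₁ = 45040/325 = 138.6 MPa, tensile.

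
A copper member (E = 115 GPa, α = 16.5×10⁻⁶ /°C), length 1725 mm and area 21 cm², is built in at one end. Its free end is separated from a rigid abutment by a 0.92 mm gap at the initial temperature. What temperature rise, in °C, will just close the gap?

ΔT ≈ 32.3 °C

Contact occurs when the free expansion equals the gap: αΔT L = 0.92 mm.
ΔT = 0.92 / (16.5×10⁻⁶ × 1725) = 32.32 °C.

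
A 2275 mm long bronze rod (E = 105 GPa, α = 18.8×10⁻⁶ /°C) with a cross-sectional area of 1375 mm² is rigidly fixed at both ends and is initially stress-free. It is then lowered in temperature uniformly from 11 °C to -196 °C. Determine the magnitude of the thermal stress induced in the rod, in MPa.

With length fixed, the mechanical strain must cancel the thermal strain αΔT = 18.8×10⁻⁶ × 207 = 3891.6×10⁻⁶.
Hence σ = E·αΔT = 105×10³ × 3891.6×10⁻⁶ = 408.6 MPa, tensile.

σ ≈ 409 MPa (tensile)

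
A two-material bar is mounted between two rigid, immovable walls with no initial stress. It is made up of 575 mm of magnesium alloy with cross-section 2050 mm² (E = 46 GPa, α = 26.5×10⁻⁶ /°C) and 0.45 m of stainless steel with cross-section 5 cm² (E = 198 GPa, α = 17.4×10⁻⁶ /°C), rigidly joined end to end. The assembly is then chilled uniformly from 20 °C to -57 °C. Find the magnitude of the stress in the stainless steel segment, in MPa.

σ ≈ 334 MPa (tensile)

With the walls removed the bar would change length by δ_free = Σ αᵢΔT Lᵢ = 26.5×10⁻⁶×77×575 + 17.4×10⁻⁶×77×450 = 1.776 mm.
The walls prevent any net length change, so an axial force P (same in every segment) develops. Compatibility: P · Σ Lᵢ/(AᵢEᵢ) = δ_free.
Σ Lᵢ/(AᵢEᵢ) = 575/(2050×46×10³) + 450/(500×198×10³) = 1.064×10⁻⁵ mm/N.
So P = 1.776 / 1.064×10⁻⁵ = 166.9 kN, tensile.
σ_{stainless steel} = P / A = 166900 / 500 = 333.8 MPa.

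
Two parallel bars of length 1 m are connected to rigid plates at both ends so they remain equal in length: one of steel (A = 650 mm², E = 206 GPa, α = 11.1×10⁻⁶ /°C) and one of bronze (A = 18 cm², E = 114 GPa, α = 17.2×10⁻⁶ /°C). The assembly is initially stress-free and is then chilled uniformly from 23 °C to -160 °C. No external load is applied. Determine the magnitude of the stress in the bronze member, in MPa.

σ ≈ 50.3 MPa (tensile)

Equilibrium of a rigid end plate with no external load gives equal and opposite internal forces ±P in the two members. Since α_{bronze} > α_{steel}, cooling drives the bronze into tension and the steel into compression.
Equating the net (thermal + elastic) strains gives |α₁ − α₂|·ΔT = P·[1/(A₁E₁) + 1/(A₂E₂)].
|α₁ − α₂|·ΔT = 6.1×10⁻⁶ × 183 = 0.001116.
1/(A₁E₁) + 1/(A₂E₂) = 1/(650×206×10³) + 1/(1800×114×10³) = 1.234×10⁻⁸ N⁻¹.
P = 0.001116 / 1.234×10⁻⁸ = 90450 N = 90.45 kN.
σ_{bronze} = P/A₂ = 90450/1800 = 50.25 MPa, tensile.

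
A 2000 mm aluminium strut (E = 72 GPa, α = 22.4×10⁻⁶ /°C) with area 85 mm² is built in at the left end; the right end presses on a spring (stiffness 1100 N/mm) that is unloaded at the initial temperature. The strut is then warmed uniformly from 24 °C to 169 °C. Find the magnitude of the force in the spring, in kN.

P ≈ 5.26 kN

Free thermal expansion: δ_free = αΔT L = 22.4×10⁻⁶ × 145 × 2000 = 6.496 mm.
With a force P in the spring, the elastic change of the strut is PL/(AE) and that of the spring is P/k; compatibility requires their sum to equal δ_free.
So P = δ_free / [L/(AE) + 1/k] = 6.496 / [ 2000/(85×72×10³) + 1/(1100) ].
P = 6.496 / 0.001236 = 5256 N.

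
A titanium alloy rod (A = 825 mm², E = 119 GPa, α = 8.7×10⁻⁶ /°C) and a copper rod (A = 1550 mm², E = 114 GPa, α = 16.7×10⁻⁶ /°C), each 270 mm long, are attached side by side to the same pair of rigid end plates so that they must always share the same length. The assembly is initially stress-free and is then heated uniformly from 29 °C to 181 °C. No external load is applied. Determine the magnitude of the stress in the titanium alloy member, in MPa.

σ ≈ 93 MPa (tensile)

Both members must finish at the same length. With the larger α, the copper tends to over-expand; the plates restrain it, putting the copper in compression and the titanium alloy in tension. With no external load the two internal forces are equal and opposite, magnitude P.
Equating the net (thermal + elastic) strains gives |α₁ − α₂|·ΔT = P·[1/(A₁E₁) + 1/(A₂E₂)].
|α₁ − α₂|·ΔT = 8×10⁻⁶ × 152 = 0.001216.
1/(A₁E₁) + 1/(A₂E₂) = 1/(825×119×10³) + 1/(1550×114×10³) = 1.585×10⁻⁸ N⁻¹.
So P = 0.001216 / 1.585×10⁻⁸ = 76.74 kN.
σ_{titanium alloy} = P/A₁ = 76740/825 = 93.02 MPa, tensile.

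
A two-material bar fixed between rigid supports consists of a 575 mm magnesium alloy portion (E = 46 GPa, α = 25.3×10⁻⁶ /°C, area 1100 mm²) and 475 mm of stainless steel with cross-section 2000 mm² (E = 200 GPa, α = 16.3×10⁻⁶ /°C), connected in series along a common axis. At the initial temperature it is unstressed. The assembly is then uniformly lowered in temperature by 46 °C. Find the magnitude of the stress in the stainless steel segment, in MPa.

σ ≈ 40.8 MPa (tensile)

Free thermal contraction of the whole bar: Σ αᵢΔT Lᵢ = 25.3×10⁻⁶×46×575 + 16.3×10⁻⁶×46×475 = 1.025 mm.
Since the ends are fixed, an axial force P builds up, equal in every segment, with P · Σ Lᵢ/(AᵢEᵢ) = δ_free.
Σ Lᵢ/(AᵢEᵢ) = 575/(1100×46×10³) + 475/(2000×200×10³) = 1.255×10⁻⁵ mm/N.
So P = 1.025 / 1.255×10⁻⁵ = 81.69 kN, tensile.
σ_{stainless steel} = P / A = 81690 / 2000 = 40.85 MPa.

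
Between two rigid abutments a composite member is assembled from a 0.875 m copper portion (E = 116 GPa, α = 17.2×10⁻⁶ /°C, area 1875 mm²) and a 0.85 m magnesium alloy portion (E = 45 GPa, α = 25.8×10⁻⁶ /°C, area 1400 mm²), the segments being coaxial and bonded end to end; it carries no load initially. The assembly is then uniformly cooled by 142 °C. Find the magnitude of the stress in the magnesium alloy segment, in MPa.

With the walls removed the bar would change length by δ_free = Σ αᵢΔT Lᵢ = 17.2×10⁻⁶×142×875 + 25.8×10⁻⁶×142×850 = 5.251 mm.
Since the ends are fixed, an axial force P builds up, equal in every segment, with P · Σ Lᵢ/(AᵢEᵢ) = δ_free.
The series flexibility is Σ Lᵢ/(AᵢEᵢ) = 875/(1875×116×10³) + 850/(1400×45×10³) = 1.752×10⁻⁵ mm/N.
Hence P = δ_free / Σ(L/AE) = 5.251/1.752×10⁻⁵ = 299.8 kN (tensile).
σ_{magnesium alloy} = P / A = 299800 / 1400 = 214.1 MPa.

σ ≈ 214 MPa (tensile)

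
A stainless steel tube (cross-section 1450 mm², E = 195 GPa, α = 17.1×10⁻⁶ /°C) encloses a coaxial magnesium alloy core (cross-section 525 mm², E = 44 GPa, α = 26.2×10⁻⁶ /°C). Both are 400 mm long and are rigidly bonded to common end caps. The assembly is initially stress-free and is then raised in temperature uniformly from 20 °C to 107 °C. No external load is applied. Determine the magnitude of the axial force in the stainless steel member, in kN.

P ≈ 16.9 kN (tensile in the stainless steel)

The magnesium alloy has the larger α, so on heating it would change length more than the stainless steel if both were free. The rigid plates force a common final length, so the magnesium alloy is put into compression and the stainless steel into tension, with equal and opposite forces P (no external load).
Setting the final lengths equal and cancelling L: (α₁ − α₂)ΔT = P/(A₁E₁) + P/(A₂E₂).
|α₁ − α₂|·ΔT = 9.1×10⁻⁶ × 87 = 0.0007917.
1/(A₁E₁) + 1/(A₂E₂) = 1/(1450×195×10³) + 1/(525×44×10³) = 4.683×10⁻⁸ N⁻¹.
P = 0.0007917 / 4.683×10⁻⁸ = 16910 N = 16.91 kN.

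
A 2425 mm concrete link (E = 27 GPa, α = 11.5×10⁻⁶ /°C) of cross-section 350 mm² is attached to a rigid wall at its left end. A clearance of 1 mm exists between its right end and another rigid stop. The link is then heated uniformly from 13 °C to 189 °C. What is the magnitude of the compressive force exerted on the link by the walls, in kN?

P ≈ 15.2 kN

Free thermal elongation = αΔT L = 11.5×10⁻⁶ × 176 × 2425 = 4.908 mm.
After closing the 1 mm clearance, 4.908 − 1 = 3.908 mm of expansion remains to be suppressed by the wall.
That suppressed elongation corresponds to σ = E·Δ/L = 27×10³ × 3.908/2425 = 43.51 MPa.
P = σA = 43.51 × 350 = 15.23 kN.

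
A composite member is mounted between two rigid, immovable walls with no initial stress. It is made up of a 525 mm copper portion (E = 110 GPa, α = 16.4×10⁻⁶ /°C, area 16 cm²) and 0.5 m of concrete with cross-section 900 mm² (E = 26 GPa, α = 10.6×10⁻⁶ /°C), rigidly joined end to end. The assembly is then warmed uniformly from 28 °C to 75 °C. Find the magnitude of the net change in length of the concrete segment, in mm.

With the walls removed the bar would change length by δ_free = Σ αᵢΔT Lᵢ = 16.4×10⁻⁶×47×525 + 10.6×10⁻⁶×47×500 = 0.6538 mm.
The walls prevent any net length change, so an axial force P (same in every segment) develops. Compatibility: P · Σ Lᵢ/(AᵢEᵢ) = δ_free.
Σ Lᵢ/(AᵢEᵢ) = 525/(1600×110×10³) + 500/(900×26×10³) = 2.435×10⁻⁵ mm/N.
P = 0.6538 / 2.435×10⁻⁵ = 26850 N = 26.85 kN, compressive.
For the concrete segment, free thermal change = 10.6×10⁻⁶×47×500 = 0.2491 mm and elastic change from P = 26850×500/(900×26×10³) = 0.5737 mm; these oppose, so the net change is 0.325 mm (segment shortens).

|ΔL| ≈ 0.325 mm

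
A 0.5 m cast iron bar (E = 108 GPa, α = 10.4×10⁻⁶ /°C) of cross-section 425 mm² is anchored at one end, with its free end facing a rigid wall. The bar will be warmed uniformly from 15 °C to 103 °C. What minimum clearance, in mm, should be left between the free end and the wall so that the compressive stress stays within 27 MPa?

g ≈ 0.333 mm

Free expansion if unrestrained: δ_free = αΔT L = 10.4×10⁻⁶ × 88 × 500 = 0.4576 mm.
At the allowable stress the elastic shortening the wall may impose is σL/E = 27 × 500 / (108×10³) = 0.125 mm.
So the gap has to take up the difference, g_min = δ_free − σL/E = 0.4576 − 0.125 = 0.3326 mm.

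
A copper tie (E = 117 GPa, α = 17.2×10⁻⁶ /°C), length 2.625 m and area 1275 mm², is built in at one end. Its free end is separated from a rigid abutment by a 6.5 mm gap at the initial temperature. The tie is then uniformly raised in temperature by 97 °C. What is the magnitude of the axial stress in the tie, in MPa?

σ ≈ 0 MPa

If the wall were absent the tie would grow by αΔT L = 17.2×10⁻⁶ × 97 × 2625 = 4.38 mm.
This is smaller than the 6.5 mm clearance, so the tie expands freely without reaching the stop — the stress is zero.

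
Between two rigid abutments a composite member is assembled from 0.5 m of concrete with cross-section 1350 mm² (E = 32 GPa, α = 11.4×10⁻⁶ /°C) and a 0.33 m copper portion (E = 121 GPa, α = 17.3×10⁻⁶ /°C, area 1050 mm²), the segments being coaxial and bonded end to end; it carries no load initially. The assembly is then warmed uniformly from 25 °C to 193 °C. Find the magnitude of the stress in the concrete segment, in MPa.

σ ≈ 100 MPa (compressive)

Free thermal expansion of the whole bar: Σ αᵢΔT Lᵢ = 11.4×10⁻⁶×168×500 + 17.3×10⁻⁶×168×330 = 1.917 mm.
The walls prevent any net length change, so an axial force P (same in every segment) develops. Compatibility: P · Σ Lᵢ/(AᵢEᵢ) = δ_free.
Σ Lᵢ/(AᵢEᵢ) = 500/(1350×32×10³) + 330/(1050×121×10³) = 1.417×10⁻⁵ mm/N.
So P = 1.917 / 1.417×10⁻⁵ = 135.3 kN, compressive.
σ_{concrete} = P / A = 135300 / 1350 = 100.2 MPa.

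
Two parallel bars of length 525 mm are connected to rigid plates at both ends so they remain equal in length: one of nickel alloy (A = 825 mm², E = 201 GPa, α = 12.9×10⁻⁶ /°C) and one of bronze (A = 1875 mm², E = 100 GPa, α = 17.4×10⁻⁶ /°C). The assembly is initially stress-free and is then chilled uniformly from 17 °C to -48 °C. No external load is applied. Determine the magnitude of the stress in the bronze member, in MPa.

σ ≈ 13.7 MPa (tensile)

The bronze has the larger α, so on cooling it would change length more than the nickel alloy if both were free. The rigid plates force a common final length, so the bronze is put into tension and the nickel alloy into compression, with equal and opposite forces P (no external load).
Setting the final lengths equal and cancelling L: (α₁ − α₂)ΔT = P/(A₁E₁) + P/(A₂E₂).
|α₁ − α₂|·ΔT = 4.5×10⁻⁶ × 65 = 0.0002925.
1/(A₁E₁) + 1/(A₂E₂) = 1/(825×201×10³) + 1/(1875×100×10³) = 1.136×10⁻⁸ N⁻¹.
P = 0.0002925 / 1.136×10⁻⁸ = 25740 N = 25.74 kN.
σ_{bronze} = P/A₂ = 25740/1875 = 13.73 MPa, tensile.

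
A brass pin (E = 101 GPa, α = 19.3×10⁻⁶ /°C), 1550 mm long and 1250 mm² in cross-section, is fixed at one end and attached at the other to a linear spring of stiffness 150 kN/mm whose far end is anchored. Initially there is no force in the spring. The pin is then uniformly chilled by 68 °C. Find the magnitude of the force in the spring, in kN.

P ≈ 107 kN

Free thermal contraction: δ_free = αΔT L = 19.3×10⁻⁶ × 68 × 1550 = 2.034 mm.
Let P be the tensile force in the spring. The pin extends elastically by PL/(AE) and the spring stretches by P/k; together these equal δ_free.
So P = δ_free / [L/(AE) + 1/k] = 2.034 / [ 1550/(1250×101×10³) + 1/(150×10³) ].
P = 2.034 / 1.894×10⁻⁵ = 107400 N.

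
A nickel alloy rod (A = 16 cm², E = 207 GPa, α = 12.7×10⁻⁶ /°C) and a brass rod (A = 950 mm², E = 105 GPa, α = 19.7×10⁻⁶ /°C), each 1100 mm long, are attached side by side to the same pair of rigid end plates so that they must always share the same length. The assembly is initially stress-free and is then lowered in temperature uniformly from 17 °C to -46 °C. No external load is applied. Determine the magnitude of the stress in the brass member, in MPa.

Both members must finish at the same length. With the larger α, the brass tends to over-contract; the plates restrain it, putting the brass in tension and the nickel alloy in compression. With no external load the two internal forces are equal and opposite, magnitude P.
Compatibility of the two members (thermal + elastic change equal): (α₁ − α₂)ΔT = P·[1/(A₁E₁) + 1/(A₂E₂)].
|α₁ − α₂|·ΔT = 7×10⁻⁶ × 63 = 0.000441.
1/(A₁E₁) + 1/(A₂E₂) = 1/(1600×207×10³) + 1/(950×105×10³) = 1.304×10⁻⁸ N⁻¹.
P = 0.000441 / 1.304×10⁻⁸ = 33810 N = 33.81 kN.
σ_{brass} = P/A₂ = 33810/950 = 35.59 MPa, tensile.

σ ≈ 35.6 MPa (tensile)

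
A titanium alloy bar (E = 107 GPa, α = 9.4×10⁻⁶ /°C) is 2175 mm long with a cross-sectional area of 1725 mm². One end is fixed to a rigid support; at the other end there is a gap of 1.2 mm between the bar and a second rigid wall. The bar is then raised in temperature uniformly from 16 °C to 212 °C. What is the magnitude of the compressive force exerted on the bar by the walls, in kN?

P ≈ 238 kN

Free thermal elongation = αΔT L = 9.4×10⁻⁶ × 196 × 2175 = 4.007 mm.
This exceeds the 1.2 mm gap, so the wall pushes back. The portion of expansion that must be recovered elastically is δ_free − gap = 4.007 − 1.2 = 2.807 mm.
Compatibility: PL/(AE) = 2.807 mm, so σ = P/A = E × (2.807/2175) = 138.1 MPa.
Force on the wall = σA = 138.1 × 1725 mm² = 238.2 kN.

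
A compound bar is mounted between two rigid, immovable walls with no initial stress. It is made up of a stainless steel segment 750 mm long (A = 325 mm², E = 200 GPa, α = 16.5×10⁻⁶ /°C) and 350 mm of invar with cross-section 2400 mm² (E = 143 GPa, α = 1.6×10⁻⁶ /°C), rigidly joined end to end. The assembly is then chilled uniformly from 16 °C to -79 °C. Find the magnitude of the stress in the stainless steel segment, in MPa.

σ ≈ 301 MPa (tensile)

If the supports were absent, the total length change would be Σ αᵢΔT Lᵢ = 16.5×10⁻⁶×95×750 + 1.6×10⁻⁶×95×350 = 1.229 mm.
The walls prevent any net length change, so an axial force P (same in every segment) develops. Compatibility: P · Σ Lᵢ/(AᵢEᵢ) = δ_free.
Σ Lᵢ/(AᵢEᵢ) = 750/(325×200×10³) + 350/(2400×143×10³) = 1.256×10⁻⁵ mm/N.
So P = 1.229 / 1.256×10⁻⁵ = 97.85 kN, tensile.
σ_{stainless steel} = P / A = 97850 / 325 = 301.1 MPa.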